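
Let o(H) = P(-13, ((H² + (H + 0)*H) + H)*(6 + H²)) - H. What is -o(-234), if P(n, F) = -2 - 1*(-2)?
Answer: -234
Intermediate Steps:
P(n, F) = 0 (P(n, F) = -2 + 2 = 0)
o(H) = -H (o(H) = 0 - H = -H)
-o(-234) = -(-1)*(-234) = -1*234 = -234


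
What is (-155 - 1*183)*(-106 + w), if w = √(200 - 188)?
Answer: 35828 - 676*√3 ≈ 34657.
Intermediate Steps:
w = 2*√3 (w = √12 = 2*√3 ≈ 3.4641)
(-155 - 1*183)*(-106 + w) = (-155 - 1*183)*(-106 + 2*√3) = (-155 - 183)*(-106 + 2*√3) = -338*(-106 + 2*√3) = 35828 - 676*√3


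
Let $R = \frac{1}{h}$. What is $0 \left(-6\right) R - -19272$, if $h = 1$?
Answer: $19272$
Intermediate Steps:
$R = 1$ ($R = 1^{-1} = 1$)
$0 \left(-6\right) R - -19272 = 0 \left(-6\right) 1 - -19272 = 0 \cdot 1 + 19272 = 0 + 19272 = 19272$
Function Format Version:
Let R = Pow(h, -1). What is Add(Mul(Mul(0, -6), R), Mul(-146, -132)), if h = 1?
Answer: 19272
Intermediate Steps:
R = 1 (R = Pow(1, -1) = 1)
Add(Mul(Mul(0, -6), R), Mul(-146, -132)) = Add(Mul(Mul(0, -6), 1), Mul(-146, -132)) = Add(Mul(0, 1), 19272) = Add(0, 19272) = 19272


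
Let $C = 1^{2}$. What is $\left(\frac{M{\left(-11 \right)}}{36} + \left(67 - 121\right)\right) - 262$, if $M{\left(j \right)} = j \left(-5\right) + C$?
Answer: $- \frac{2830}{9} \approx -314.44$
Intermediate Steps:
$C = 1$
$M{\left(j \right)} = 1 - 5 j$ ($M{\left(j \right)} = j \left(-5\right) + 1 = - 5 j + 1 = 1 - 5 j$)
$\left(\frac{M{\left(-11 \right)}}{36} + \left(67 - 121\right)\right) - 262 = \left(\frac{1 - -55}{36} + \left(67 - 121\right)\right) - 262 = \left(\left(1 + 55\right) \frac{1}{36} + \left(67 - 121\right)\right) - 262 = \left(56 \cdot \frac{1}{36} - 54\right) - 262 = \left(\frac{14}{9} - 54\right) - 262 = - \frac{472}{9} - 262 = - \frac{2830}{9}$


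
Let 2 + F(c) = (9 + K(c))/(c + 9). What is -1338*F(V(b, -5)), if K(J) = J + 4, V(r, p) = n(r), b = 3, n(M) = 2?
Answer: 9366/11 ≈ 851.45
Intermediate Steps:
V(r, p) = 2
K(J) = 4 + J
F(c) = -2 + (13 + c)/(9 + c) (F(c) = -2 + (9 + (4 + c))/(c + 9) = -2 + (13 + c)/(9 + c))
-1338*F(V(b, -5)) = -1338*(-5 - 1*2)/(9 + 2) = -1338*(-5 - 2)/11 = -1338*(-7)/11 = -1338*(-7/11) = 9366/11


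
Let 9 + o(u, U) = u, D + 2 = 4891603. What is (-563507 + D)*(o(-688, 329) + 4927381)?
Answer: 21323151460296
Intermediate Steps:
D = 4891601 (D = -2 + 4891603 = 4891601)
o(u, U) = -9 + u
(-563507 + D)*(o(-688, 329) + 4927381) = (-563507 + 4891601)*((-9 - 688) + 4927381) = 4328094*(-697 + 4927381) = 4328094*4926684 = 21323151460296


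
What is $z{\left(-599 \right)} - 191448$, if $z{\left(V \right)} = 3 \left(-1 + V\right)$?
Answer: $-193248$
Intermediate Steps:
$z{\left(V \right)} = -3 + 3 V$
$z{\left(-599 \right)} - 191448 = \left(-3 + 3 \left(-599\right)\right) - 191448 = \left(-3 - 1797\right) - 191448 = -1800 - 191448 = -193248$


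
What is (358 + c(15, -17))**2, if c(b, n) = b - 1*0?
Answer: 139129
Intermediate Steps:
c(b, n) = b (c(b, n) = b + 0 = b)
(358 + c(15, -17))**2 = (358 + 15)**2 = 373**2 = 139129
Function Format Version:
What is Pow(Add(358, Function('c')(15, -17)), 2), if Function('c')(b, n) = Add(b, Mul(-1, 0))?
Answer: 139129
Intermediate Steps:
Function('c')(b, n) = b (Function('c')(b, n) = Add(b, 0) = b)
Pow(Add(358, Function('c')(15, -17)), 2) = Pow(Add(358, 15), 2) = Pow(373, 2) = 139129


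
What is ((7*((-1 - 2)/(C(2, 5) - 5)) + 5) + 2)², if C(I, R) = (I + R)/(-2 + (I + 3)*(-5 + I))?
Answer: 1002001/8464 ≈ 118.38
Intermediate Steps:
C(I, R) = (I + R)/(-2 + (-5 + I)*(3 + I)) (C(I, R) = (I + R)/(-2 + (3 + I)*(-5 + I)) = (I + R)/(-2 + (-5 + I)*(3 + I)))
((7*((-1 - 2)/(C(2, 5) - 5)) + 5) + 2)² = ((7*((-1 - 2)/((2 + 5)/(-17 + 2² - 2*2) - 5)) + 5) + 2)² = ((7*(-3/(7/(-17 + 4 - 4) - 5)) + 5) + 2)² = ((7*(-3/(7/(-17) - 5)) + 5) + 2)² = ((7*(-3/(-1/17*7 - 5)) + 5) + 2)² = ((7*(-3/(-7/17 - 5)) + 5) + 2)² = ((7*(-3/(-92/17)) + 5) + 2)² = ((7*(-3*(-17/92)) + 5) + 2)² = ((7*(51/92) + 5) + 2)² = ((357/92 + 5) + 2)² = (817/92 + 2)² = (1001/92)² = 1002001/8464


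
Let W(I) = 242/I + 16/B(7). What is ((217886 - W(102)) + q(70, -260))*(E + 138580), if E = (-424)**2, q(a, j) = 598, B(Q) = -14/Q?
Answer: 3547431675676/51 ≈ 6.9557e+10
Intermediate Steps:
W(I) = -8 + 242/I (W(I) = 242/I + 16/((-14/7)) = 242/I + 16/((-14*1/7)) = 242/I + 16/(-2) = 242/I + 16*(-1/2) = 242/I - 8 = -8 + 242/I)
E = 179776
((217886 - W(102)) + q(70, -260))*(E + 138580) = ((217886 - (-8 + 242/102)) + 598)*(179776 + 138580) = ((217886 - (-8 + 242*(1/102))) + 598)*318356 = ((217886 - (-8 + 121/51)) + 598)*318356 = ((217886 - 1*(-287/51)) + 598)*318356 = ((217886 + 287/51) + 598)*318356 = (11112473/51 + 598)*318356 = (11142971/51)*318356 = 3547431675676/51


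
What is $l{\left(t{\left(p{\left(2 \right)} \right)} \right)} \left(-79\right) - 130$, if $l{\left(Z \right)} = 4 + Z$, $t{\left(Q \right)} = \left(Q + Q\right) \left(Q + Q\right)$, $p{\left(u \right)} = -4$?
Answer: $-5502$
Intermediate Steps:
$t{\left(Q \right)} = 4 Q^{2}$ ($t{\left(Q \right)} = 2 Q 2 Q = 4 Q^{2}$)
$l{\left(t{\left(p{\left(2 \right)} \right)} \right)} \left(-79\right) - 130 = \left(4 + 4 \left(-4\right)^{2}\right) \left(-79\right) - 130 = \left(4 + 4 \cdot 16\right) \left(-79\right) - 130 = \left(4 + 64\right) \left(-79\right) - 130 = 68 \left(-79\right) - 130 = -5372 - 130 = -5502$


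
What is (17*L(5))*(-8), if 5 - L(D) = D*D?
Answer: 2720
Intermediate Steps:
L(D) = 5 - D² (L(D) = 5 - D*D = 5 - D²)
(17*L(5))*(-8) = (17*(5 - 1*5²))*(-8) = (17*(5 - 1*25))*(-8) = (17*(5 - 25))*(-8) = (17*(-20))*(-8) = -340*(-8) = 2720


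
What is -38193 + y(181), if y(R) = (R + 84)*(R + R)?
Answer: 57737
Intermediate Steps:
y(R) = 2*R*(84 + R) (y(R) = (84 + R)*(2*R) = 2*R*(84 + R))
-38193 + y(181) = -38193 + 2*181*(84 + 181) = -38193 + 2*181*265 = -38193 + 95930 = 57737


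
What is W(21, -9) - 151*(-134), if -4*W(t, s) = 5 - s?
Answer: 40461/2 ≈ 20231.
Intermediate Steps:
W(t, s) = -5/4 + s/4 (W(t, s) = -(5 - s)/4 = -5/4 + s/4)
W(21, -9) - 151*(-134) = (-5/4 + (¼)*(-9)) - 151*(-134) = (-5/4 - 9/4) + 20234 = -7/2 + 20234 = 40461/2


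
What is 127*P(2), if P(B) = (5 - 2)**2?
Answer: 1143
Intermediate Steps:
P(B) = 9 (P(B) = 3**2 = 9)
127*P(2) = 127*9 = 1143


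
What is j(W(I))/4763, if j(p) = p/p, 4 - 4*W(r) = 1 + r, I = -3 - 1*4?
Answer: 1/4763 ≈ 0.00020995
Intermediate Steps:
I = -7 (I = -3 - 4 = -7)
W(r) = ¾ - r/4 (W(r) = 1 - (1 + r)/4 = 1 + (-¼ - r/4) = ¾ - r/4)
j(p) = 1
j(W(I))/4763 = 1/4763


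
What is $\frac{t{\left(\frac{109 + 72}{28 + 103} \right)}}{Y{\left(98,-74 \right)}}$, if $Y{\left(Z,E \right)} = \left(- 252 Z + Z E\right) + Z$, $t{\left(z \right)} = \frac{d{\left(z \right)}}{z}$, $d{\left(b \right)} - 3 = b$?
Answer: $- \frac{41}{411775} \approx -9.9569 \cdot 10^{-5}$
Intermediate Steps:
$d{\left(b \right)} = 3 + b$
$t{\left(z \right)} = \frac{3 + z}{z}$
$Y{\left(Z,E \right)} = - 251 Z + E Z$ ($Y{\left(Z,E \right)} = \left(- 252 Z + E Z\right) + Z = - 251 Z + E Z$)
$\frac{t{\left(\frac{109 + 72}{28 + 103} \right)}}{Y{\left(98,-74 \right)}} = \frac{\frac{1}{\left(109 + 72\right) \frac{1}{28 + 103}} \left(3 + \frac{109 + 72}{28 + 103}\right)}{98 \left(-251 - 74\right)} = \frac{\frac{1}{181 \cdot \frac{1}{131}} \left(3 + \frac{181}{131}\right)}{98 \left(-325\right)} = \frac{\frac{1}{181 \cdot \frac{1}{131}} \left(3 + 181 \cdot \frac{1}{131}\right)}{-31850} = \frac{3 + \frac{181}{131}}{\frac{181}{131}} \left(- \frac{1}{31850}\right) = \frac{131}{181} \cdot \frac{574}{131} \left(- \frac{1}{31850}\right) = \frac{574}{181} \left(- \frac{1}{31850}\right) = - \frac{41}{411775}$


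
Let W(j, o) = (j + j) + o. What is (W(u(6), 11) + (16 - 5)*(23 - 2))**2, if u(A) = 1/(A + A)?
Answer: 2111209/36 ≈ 58645.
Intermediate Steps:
u(A) = 1/(2*A)
W(j, o) = o + 2*j (W(j, o) = 2*j + o = o + 2*j)
(W(u(6), 11) + (16 - 5)*(23 - 2))**2 = ((11 + 2*((1/2)/6)) + (16 - 5)*(23 - 2))**2 = ((11 + 2*((1/2)*(1/6))) + 11*21)**2 = ((11 + 2*(1/12)) + 231)**2 = ((11 + 1/6) + 231)**2 = (67/6 + 231)**2 = (1453/6)**2 = 2111209/36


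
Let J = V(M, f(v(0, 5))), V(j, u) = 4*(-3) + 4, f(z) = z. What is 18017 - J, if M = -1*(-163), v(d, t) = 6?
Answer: 18025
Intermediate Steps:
M = 163
V(j, u) = -8 (V(j, u) = -12 + 4 = -8)
J = -8
18017 - J = 18017 - 1*(-8) = 18017 + 8 = 18025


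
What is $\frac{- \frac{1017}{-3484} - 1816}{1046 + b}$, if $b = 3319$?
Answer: $- \frac{6325927}{15207660} \approx -0.41597$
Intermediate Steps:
$\frac{- \frac{1017}{-3484} - 1816}{1046 + b} = \frac{- \frac{1017}{-3484} - 1816}{1046 + 3319} = \frac{\left(-1017\right) \left(- \frac{1}{3484}\right) - 1816}{4365} = \left(\frac{1017}{3484} - 1816\right) \frac{1}{4365} = \left(- \frac{6325927}{3484}\right) \frac{1}{4365} = - \frac{6325927}{15207660}$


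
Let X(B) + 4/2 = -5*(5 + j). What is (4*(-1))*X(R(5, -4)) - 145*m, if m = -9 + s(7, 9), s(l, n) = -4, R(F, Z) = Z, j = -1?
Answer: 1973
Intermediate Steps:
X(B) = -22 (X(B) = -2 - 5*(5 - 1) = -2 - 5*4 = -2 - 20 = -22)
m = -13 (m = -9 - 4 = -13)
(4*(-1))*X(R(5, -4)) - 145*m = (4*(-1))*(-22) - 145*(-13) = -4*(-22) + 1885 = 88 + 1885 = 1973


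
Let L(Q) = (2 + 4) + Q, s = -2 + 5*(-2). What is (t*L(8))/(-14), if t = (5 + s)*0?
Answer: 0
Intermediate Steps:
s = -12 (s = -2 - 10 = -12)
L(Q) = 6 + Q
t = 0 (t = (5 - 12)*0 = -7*0 = 0)
(t*L(8))/(-14) = (0*(6 + 8))/(-14) = (0*14)*(-1/14) = 0*(-1/14) = 0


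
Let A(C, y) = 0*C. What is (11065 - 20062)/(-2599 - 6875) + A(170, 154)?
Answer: 2999/3158 ≈ 0.94965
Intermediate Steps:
A(C, y) = 0
(11065 - 20062)/(-2599 - 6875) + A(170, 154) = (11065 - 20062)/(-2599 - 6875) + 0 = -8997/(-9474) + 0 = -8997*(-1/9474) + 0 = 2999/3158 + 0 = 2999/3158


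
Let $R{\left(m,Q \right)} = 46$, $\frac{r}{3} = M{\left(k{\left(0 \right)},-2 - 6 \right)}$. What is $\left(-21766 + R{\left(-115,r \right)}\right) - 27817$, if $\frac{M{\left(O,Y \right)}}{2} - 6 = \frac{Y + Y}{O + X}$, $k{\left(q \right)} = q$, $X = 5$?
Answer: $-49537$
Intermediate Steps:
$M{\left(O,Y \right)} = 12 + \frac{4 Y}{5 + O}$ ($M{\left(O,Y \right)} = 12 + 2 \frac{Y + Y}{O + 5} = 12 + 2 \frac{2 Y}{5 + O} = 12 + \frac{4 Y}{5 + O}$)
$r = \frac{84}{5}$ ($r = 3 \frac{4 \left(15 - 8 + 3 \cdot 0\right)}{5 + 0} = 3 \frac{4 \left(15 - 8 + 0\right)}{5} = 3 \cdot 4 \cdot \frac{1}{5} \cdot 7 = 3 \cdot \frac{28}{5} = \frac{84}{5} \approx 16.8$)
$\left(-21766 + R{\left(-115,r \right)}\right) - 27817 = \left(-21766 + 46\right) - 27817 = -21720 - 27817 = -49537$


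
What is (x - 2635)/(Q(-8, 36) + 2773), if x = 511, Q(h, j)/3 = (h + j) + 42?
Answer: -2124/2983 ≈ -0.71204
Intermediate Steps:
Q(h, j) = 126 + 3*h + 3*j (Q(h, j) = 3*((h + j) + 42) = 3*(42 + h + j) = 126 + 3*h + 3*j)
(x - 2635)/(Q(-8, 36) + 2773) = (511 - 2635)/((126 + 3*(-8) + 3*36) + 2773) = -2124/((126 - 24 + 108) + 2773) = -2124/(210 + 2773) = -2124/2983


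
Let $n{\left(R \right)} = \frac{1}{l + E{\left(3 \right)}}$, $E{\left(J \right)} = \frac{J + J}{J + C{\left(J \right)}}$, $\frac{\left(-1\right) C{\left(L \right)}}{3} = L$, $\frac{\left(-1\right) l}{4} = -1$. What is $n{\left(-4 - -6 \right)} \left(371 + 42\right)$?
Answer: $\frac{413}{3} \approx 137.67$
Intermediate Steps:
$l = 4$ ($l = \left(-4\right) \left(-1\right) = 4$)
$C{\left(L \right)} = - 3 L$
$E{\left(J \right)} = -1$ ($E{\left(J \right)} = \frac{J + J}{J - 3 J} = \frac{2 J}{\left(-2\right) J} = 2 J \left(- \frac{1}{2 J}\right) = -1$)
$n{\left(R \right)} = \frac{1}{3}$ ($n{\left(R \right)} = \frac{1}{4 - 1} = \frac{1}{3}$)
$n{\left(-4 - -6 \right)} \left(371 + 42\right) = \frac{371 + 42}{3} = \frac{1}{3} \cdot 413 = \frac{413}{3}$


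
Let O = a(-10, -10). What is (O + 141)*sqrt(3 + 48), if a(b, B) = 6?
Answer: 147*sqrt(51) ≈ 1049.8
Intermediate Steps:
O = 6
(O + 141)*sqrt(3 + 48) = (6 + 141)*sqrt(3 + 48) = 147*sqrt(51)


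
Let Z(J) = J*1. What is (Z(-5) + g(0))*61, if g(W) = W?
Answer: -305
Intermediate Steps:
Z(J) = J
(Z(-5) + g(0))*61 = (-5 + 0)*61 = -5*61 = -305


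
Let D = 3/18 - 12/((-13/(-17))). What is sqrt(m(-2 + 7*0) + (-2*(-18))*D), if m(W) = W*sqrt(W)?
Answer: sqrt(-94458 - 338*I*sqrt(2))/13 ≈ 0.059819 - 23.642*I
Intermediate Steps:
D = -1211/78 (D = 3*(1/18) - 12/((-13*(-1/17))) = 1/6 - 12/13/17 = 1/6 - 12*17/13 = 1/6 - 204/13 = -1211/78 ≈ -15.526)
m(W) = W**(3/2)
sqrt(m(-2 + 7*0) + (-2*(-18))*D) = sqrt((-2 + 7*0)**(3/2) - 2*(-18)*(-1211/78)) = sqrt((-2 + 0)**(3/2) + 36*(-1211/78)) = sqrt((-2)**(3/2) - 7266/13) = sqrt(-2*I*sqrt(2) - 7266/13) = sqrt(-7266/13 - 2*I*sqrt(2))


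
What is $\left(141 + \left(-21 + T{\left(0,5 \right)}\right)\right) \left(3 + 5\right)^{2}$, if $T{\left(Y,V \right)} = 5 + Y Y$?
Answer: $8000$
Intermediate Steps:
$T{\left(Y,V \right)} = 5 + Y^{2}$
$\left(141 + \left(-21 + T{\left(0,5 \right)}\right)\right) \left(3 + 5\right)^{2} = \left(141 - \left(16 + 0\right)\right) \left(3 + 5\right)^{2} = \left(141 + \left(-21 + \left(5 + 0\right)\right)\right) 8^{2} = \left(141 + \left(-21 + 5\right)\right) 64 = \left(141 - 16\right) 64 = 125 \cdot 64 = 8000$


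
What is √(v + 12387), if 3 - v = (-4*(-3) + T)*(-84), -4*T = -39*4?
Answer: √16674 ≈ 129.13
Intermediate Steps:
T = 39 (T = -(-39)*4/4 = -¼*(-156) = 39)
v = 4287 (v = 3 - (-4*(-3) + 39)*(-84) = 3 - (12 + 39)*(-84) = 3 - 51*(-84) = 3 - 1*(-4284) = 3 + 4284 = 4287)
√(v + 12387) = √(4287 + 12387) = √16674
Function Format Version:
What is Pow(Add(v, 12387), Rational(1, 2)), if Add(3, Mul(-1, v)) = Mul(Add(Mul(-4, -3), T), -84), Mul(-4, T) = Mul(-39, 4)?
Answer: Pow(16674, Rational(1, 2)) ≈ 129.13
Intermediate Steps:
T = 39 (T = Mul(Rational(-1, 4), Mul(-39, 4)) = Mul(Rational(-1, 4), -156) = 39)
v = 4287 (v = Add(3, Mul(-1, Mul(Add(Mul(-4, -3), 39), -84))) = Add(3, Mul(-1, Mul(Add(12, 39), -84))) = Add(3, Mul(-1, Mul(51, -84))) = Add(3, Mul(-1, -4284)) = Add(3, 4284) = 4287)
Pow(Add(v, 12387), Rational(1, 2)) = Pow(Add(4287, 12387), Rational(1, 2)) = Pow(16674, Rational(1, 2))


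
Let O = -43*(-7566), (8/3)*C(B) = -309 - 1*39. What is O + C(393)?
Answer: 650415/2 ≈ 3.2521e+5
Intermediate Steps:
C(B) = -261/2 (C(B) = 3*(-309 - 1*39)/8 = 3*(-309 - 39)/8 = (3/8)*(-348) = -261/2)
O = 325338
O + C(393) = 325338 - 261/2 = 650415/2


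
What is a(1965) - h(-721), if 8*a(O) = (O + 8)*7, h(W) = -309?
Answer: 16283/8 ≈ 2035.4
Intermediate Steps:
a(O) = 7 + 7*O/8 (a(O) = ((O + 8)*7)/8 = ((8 + O)*7)/8 = (56 + 7*O)/8 = 7 + 7*O/8)
a(1965) - h(-721) = (7 + (7/8)*1965) - 1*(-309) = (7 + 13755/8) + 309 = 13811/8 + 309 = 16283/8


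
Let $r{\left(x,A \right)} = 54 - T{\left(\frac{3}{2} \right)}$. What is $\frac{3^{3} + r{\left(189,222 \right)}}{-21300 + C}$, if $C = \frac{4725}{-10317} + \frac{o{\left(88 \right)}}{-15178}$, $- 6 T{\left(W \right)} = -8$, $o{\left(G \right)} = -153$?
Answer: $- \frac{12475116938}{3335467511349} \approx -0.0037401$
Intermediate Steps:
$T{\left(W \right)} = \frac{4}{3}$ ($T{\left(W \right)} = \left(- \frac{1}{6}\right) \left(-8\right) = \frac{4}{3}$)
$r{\left(x,A \right)} = \frac{158}{3}$ ($r{\left(x,A \right)} = 54 - \frac{4}{3} = \frac{158}{3}$)
$C = - \frac{23379183}{52197142}$ ($C = \frac{4725}{-10317} - \frac{153}{-15178} = 4725 \left(- \frac{1}{10317}\right) - - \frac{153}{15178} = - \frac{1575}{3439} + \frac{153}{15178} = - \frac{23379183}{52197142} \approx -0.4479$)
$\frac{3^{3} + r{\left(189,222 \right)}}{-21300 + C} = \frac{3^{3} + \frac{158}{3}}{-21300 - \frac{23379183}{52197142}} = \frac{27 + \frac{158}{3}}{- \frac{1111822503783}{52197142}} = \frac{239}{3} \left(- \frac{52197142}{1111822503783}\right) = - \frac{12475116938}{3335467511349}$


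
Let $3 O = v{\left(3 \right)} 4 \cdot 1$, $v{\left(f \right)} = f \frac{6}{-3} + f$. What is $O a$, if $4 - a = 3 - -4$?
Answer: $12$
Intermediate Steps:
$v{\left(f \right)} = - f$ ($v{\left(f \right)} = f 6 \left(- \frac{1}{3}\right) + f = f \left(-2\right) + f = - 2 f + f = - f$)
$a = -3$ ($a = 4 - \left(3 - -4\right) = 4 - \left(3 + 4\right) = 4 - 7 = -3$)
$O = -4$ ($O = \frac{\left(-1\right) 3 \cdot 4 \cdot 1}{3} = \frac{\left(-3\right) 4}{3} = \frac{1}{3} \left(-12\right) = -4$)
$O a = \left(-4\right) \left(-3\right) = 12$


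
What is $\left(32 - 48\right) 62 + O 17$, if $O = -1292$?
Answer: $-22956$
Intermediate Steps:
$\left(32 - 48\right) 62 + O 17 = \left(32 - 48\right) 62 - 21964 = \left(-16\right) 62 - 21964 = -992 - 21964 = -22956$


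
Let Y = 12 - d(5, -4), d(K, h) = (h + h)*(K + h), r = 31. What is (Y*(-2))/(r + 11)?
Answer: -20/21 ≈ -0.95238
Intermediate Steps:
d(K, h) = 2*h*(K + h) (d(K, h) = (2*h)*(K + h) = 2*h*(K + h))
Y = 20 (Y = 12 - 2*(-4)*(5 - 4) = 12 - 2*(-4) = 12 - 1*(-8) = 12 + 8 = 20)
(Y*(-2))/(r + 11) = (20*(-2))/(31 + 11) = -40/42 = -40*1/42 = -20/21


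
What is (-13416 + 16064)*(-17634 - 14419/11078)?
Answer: -258661765204/5539 ≈ -4.6698e+7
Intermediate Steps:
(-13416 + 16064)*(-17634 - 14419/11078) = 2648*(-17634 - 14419*1/11078) = 2648*(-17634 - 14419/11078) = 2648*(-195363871/11078) = -258661765204/5539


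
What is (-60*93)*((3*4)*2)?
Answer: -133920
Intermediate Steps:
(-60*93)*((3*4)*2) = -66960*2 = -5580*24 = -133920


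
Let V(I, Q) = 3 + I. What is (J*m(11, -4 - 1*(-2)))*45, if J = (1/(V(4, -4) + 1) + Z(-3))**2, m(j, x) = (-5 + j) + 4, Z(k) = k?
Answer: 119025/32 ≈ 3719.5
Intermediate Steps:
m(j, x) = -1 + j
J = 529/64 (J = (1/((3 + 4) + 1) - 3)**2 = (1/(7 + 1) - 3)**2 = (1/8 - 3)**2 = (-23/8)**2 = 529/64 ≈ 8.2656)
(J*m(11, -4 - 1*(-2)))*45 = (529*(-1 + 11)/64)*45 = ((529/64)*10)*45 = (2645/32)*45 = 119025/32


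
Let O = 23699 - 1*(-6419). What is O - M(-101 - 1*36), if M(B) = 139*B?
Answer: 49161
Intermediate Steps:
O = 30118 (O = 23699 + 6419 = 30118)
O - M(-101 - 1*36) = 30118 - 139*(-101 - 1*36) = 30118 - 139*(-101 - 36) = 30118 - 139*(-137) = 30118 - 1*(-19043) = 30118 + 19043 = 49161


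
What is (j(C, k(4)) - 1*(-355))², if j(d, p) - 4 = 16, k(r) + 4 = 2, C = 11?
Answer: 140625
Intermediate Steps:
k(r) = -2 (k(r) = -4 + 2 = -2)
j(d, p) = 20 (j(d, p) = 4 + 16 = 20)
(j(C, k(4)) - 1*(-355))² = (20 - 1*(-355))² = (20 + 355)² = 375² = 140625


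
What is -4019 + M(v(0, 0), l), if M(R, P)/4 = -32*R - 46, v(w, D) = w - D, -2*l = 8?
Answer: -4203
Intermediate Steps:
l = -4 (l = -½*8 = -4)
M(R, P) = -184 - 128*R (M(R, P) = 4*(-32*R - 46) = 4*(-46 - 32*R) = -184 - 128*R)
-4019 + M(v(0, 0), l) = -4019 + (-184 - 128*(0 - 1*0)) = -4019 + (-184 - 128*(0 + 0)) = -4019 + (-184 - 128*0) = -4019 + (-184 + 0) = -4019 - 184 = -4203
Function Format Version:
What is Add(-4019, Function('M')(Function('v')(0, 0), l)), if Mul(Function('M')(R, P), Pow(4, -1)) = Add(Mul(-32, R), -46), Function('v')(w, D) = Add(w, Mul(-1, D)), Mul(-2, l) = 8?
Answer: -4203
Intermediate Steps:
l = -4 (l = Mul(Rational(-1, 2), 8) = -4)
Function('M')(R, P) = Add(-184, Mul(-128, R)) (Function('M')(R, P) = Mul(4, Add(Mul(-32, R), -46)) = Mul(4, Add(-46, Mul(-32, R))) = Add(-184, Mul(-128, R)))
Add(-4019, Function('M')(Function('v')(0, 0), l)) = Add(-4019, Add(-184, Mul(-128, Add(0, Mul(-1, 0))))) = Add(-4019, Add(-184, Mul(-128, Add(0, 0)))) = Add(-4019, Add(-184, Mul(-128, 0))) = Add(-4019, Add(-184, 0)) = Add(-4019, -184) = -4203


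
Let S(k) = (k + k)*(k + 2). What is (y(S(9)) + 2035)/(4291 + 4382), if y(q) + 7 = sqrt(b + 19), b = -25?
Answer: 676/2891 + I*sqrt(6)/8673 ≈ 0.23383 + 0.00028243*I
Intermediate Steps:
S(k) = 2*k*(2 + k) (S(k) = (2*k)*(2 + k) = 2*k*(2 + k))
y(q) = -7 + I*sqrt(6) (y(q) = -7 + sqrt(-25 + 19) = -7 + sqrt(-6) = -7 + I*sqrt(6))
(y(S(9)) + 2035)/(4291 + 4382) = ((-7 + I*sqrt(6)) + 2035)/(4291 + 4382) = (2028 + I*sqrt(6))/8673 = (2028 + I*sqrt(6))*(1/8673) = 676/2891 + I*sqrt(6)/8673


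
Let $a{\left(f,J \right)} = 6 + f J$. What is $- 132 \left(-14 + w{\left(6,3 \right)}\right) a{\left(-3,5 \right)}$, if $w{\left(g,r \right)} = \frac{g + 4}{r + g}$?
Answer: $-15312$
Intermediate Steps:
$a{\left(f,J \right)} = 6 + J f$
$w{\left(g,r \right)} = \frac{4 + g}{g + r}$
$- 132 \left(-14 + w{\left(6,3 \right)}\right) a{\left(-3,5 \right)} = - 132 \left(-14 + \frac{4 + 6}{6 + 3}\right) \left(6 + 5 \left(-3\right)\right) = - 132 \left(-14 + \frac{1}{9} \cdot 10\right) \left(6 - 15\right) = - 132 \left(-14 + \frac{1}{9} \cdot 10\right) \left(-9\right) = - 132 \left(-14 + \frac{10}{9}\right) \left(-9\right) = - 132 \left(\left(- \frac{116}{9}\right) \left(-9\right)\right) = \left(-132\right) 116 = -15312$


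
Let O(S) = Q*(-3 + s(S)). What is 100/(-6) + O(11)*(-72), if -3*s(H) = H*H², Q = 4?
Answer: 385870/3 ≈ 1.2862e+5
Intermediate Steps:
s(H) = -H³/3 (s(H) = -H*H²/3 = -H³/3)
O(S) = -12 - 4*S³/3 (O(S) = 4*(-3 - S³/3) = -12 - 4*S³/3)
100/(-6) + O(11)*(-72) = 100/(-6) + (-12 - 4/3*11³)*(-72) = 100*(-⅙) + (-12 - 4/3*1331)*(-72) = -50/3 + (-12 - 5324/3)*(-72) = -50/3 - 5360/3*(-72) = -50/3 + 128640 = 385870/3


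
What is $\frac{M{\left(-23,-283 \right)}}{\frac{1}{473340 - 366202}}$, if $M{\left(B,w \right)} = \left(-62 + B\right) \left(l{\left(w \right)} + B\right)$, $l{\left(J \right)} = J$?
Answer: $2786659380$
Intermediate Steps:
$M{\left(B,w \right)} = \left(-62 + B\right) \left(B + w\right)$ ($M{\left(B,w \right)} = \left(-62 + B\right) \left(w + B\right) = \left(-62 + B\right) \left(B + w\right)$)
$\frac{M{\left(-23,-283 \right)}}{\frac{1}{473340 - 366202}} = \frac{\left(-23\right)^{2} - -1426 - -17546 - -6509}{\frac{1}{473340 - 366202}} = \frac{529 + 1426 + 17546 + 6509}{\frac{1}{473340 - 366202}} = \frac{26010}{\frac{1}{107138}} = 26010 \frac{1}{\frac{1}{107138}} = 26010 \cdot 107138 = 2786659380$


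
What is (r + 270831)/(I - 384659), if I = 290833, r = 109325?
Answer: -190078/46913 ≈ -4.0517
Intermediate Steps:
(r + 270831)/(I - 384659) = (109325 + 270831)/(290833 - 384659) = 380156/(-93826) = 380156*(-1/93826) = -190078/46913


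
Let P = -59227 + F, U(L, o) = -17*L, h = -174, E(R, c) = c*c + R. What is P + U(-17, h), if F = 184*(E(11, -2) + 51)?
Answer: -46794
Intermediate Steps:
E(R, c) = R + c² (E(R, c) = c² + R = R + c²)
F = 12144 (F = 184*((11 + (-2)²) + 51) = 184*((11 + 4) + 51) = 184*(15 + 51) = 184*66 = 12144)
P = -47083 (P = -59227 + 12144 = -47083)
P + U(-17, h) = -47083 - 17*(-17) = -47083 + 289 = -46794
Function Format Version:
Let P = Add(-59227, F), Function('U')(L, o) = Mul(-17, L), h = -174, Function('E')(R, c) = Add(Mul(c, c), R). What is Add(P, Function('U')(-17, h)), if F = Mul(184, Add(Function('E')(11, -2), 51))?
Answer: -46794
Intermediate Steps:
Function('E')(R, c) = Add(R, Pow(c, 2)) (Function('E')(R, c) = Add(Pow(c, 2), R) = Add(R, Pow(c, 2)))
F = 12144 (F = Mul(184, Add(Add(11, Pow(-2, 2)), 51)) = Mul(184, Add(Add(11, 4), 51)) = Mul(184, Add(15, 51)) = Mul(184, 66) = 12144)
P = -47083 (P = Add(-59227, 12144) = -47083)
Add(P, Function('U')(-17, h)) = Add(-47083, Mul(-17, -17)) = Add(-47083, 289) = -46794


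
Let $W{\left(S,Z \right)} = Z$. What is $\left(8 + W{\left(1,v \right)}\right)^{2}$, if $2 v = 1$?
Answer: $\frac{289}{4} \approx 72.25$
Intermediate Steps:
$v = \frac{1}{2}$ ($v = \frac{1}{2} \cdot 1 = \frac{1}{2} \approx 0.5$)
$\left(8 + W{\left(1,v \right)}\right)^{2} = \left(8 + \frac{1}{2}\right)^{2} = \left(\frac{17}{2}\right)^{2} = \frac{289}{4}$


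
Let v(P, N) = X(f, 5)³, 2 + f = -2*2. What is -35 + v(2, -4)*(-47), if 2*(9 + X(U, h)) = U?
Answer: 81181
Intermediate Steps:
f = -6 (f = -2 - 2*2 = -2 - 4 = -6)
X(U, h) = -9 + U/2
v(P, N) = -1728 (v(P, N) = (-9 + (½)*(-6))³ = (-9 - 3)³ = (-12)³ = -1728)
-35 + v(2, -4)*(-47) = -35 - 1728*(-47) = -35 + 81216 = 81181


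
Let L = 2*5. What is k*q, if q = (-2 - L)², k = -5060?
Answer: -728640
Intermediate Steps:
L = 10
q = 144 (q = (-2 - 1*10)² = (-2 - 10)² = (-12)² = 144)
k*q = -5060*144 = -728640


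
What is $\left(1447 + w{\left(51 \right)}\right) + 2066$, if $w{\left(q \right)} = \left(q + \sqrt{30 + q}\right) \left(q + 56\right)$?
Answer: $9933$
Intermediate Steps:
$w{\left(q \right)} = \left(56 + q\right) \left(q + \sqrt{30 + q}\right)$ ($w{\left(q \right)} = \left(q + \sqrt{30 + q}\right) \left(56 + q\right) = \left(56 + q\right) \left(q + \sqrt{30 + q}\right)$)
$\left(1447 + w{\left(51 \right)}\right) + 2066 = \left(1447 + \left(51^{2} + 56 \cdot 51 + 56 \sqrt{30 + 51} + 51 \sqrt{30 + 51}\right)\right) + 2066 = \left(1447 + \left(2601 + 2856 + 56 \sqrt{81} + 51 \sqrt{81}\right)\right) + 2066 = \left(1447 + \left(2601 + 2856 + 56 \cdot 9 + 51 \cdot 9\right)\right) + 2066 = \left(1447 + \left(2601 + 2856 + 504 + 459\right)\right) + 2066 = \left(1447 + 6420\right) + 2066 = 7867 + 2066 = 9933$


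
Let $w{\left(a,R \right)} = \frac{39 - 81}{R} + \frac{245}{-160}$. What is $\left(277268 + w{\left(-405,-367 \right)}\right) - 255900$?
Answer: $\frac{250929153}{11744} \approx 21367.0$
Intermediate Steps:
$w{\left(a,R \right)} = - \frac{49}{32} - \frac{42}{R}$ ($w{\left(a,R \right)} = \frac{39 - 81}{R} + 245 \left(- \frac{1}{160}\right) = - \frac{42}{R} - \frac{49}{32} = - \frac{49}{32} - \frac{42}{R}$)
$\left(277268 + w{\left(-405,-367 \right)}\right) - 255900 = \left(277268 - \left(\frac{49}{32} + \frac{42}{-367}\right)\right) - 255900 = \left(277268 - \frac{16639}{11744}\right) - 255900 = \frac{3256218753}{11744} - 255900 = \frac{250929153}{11744}$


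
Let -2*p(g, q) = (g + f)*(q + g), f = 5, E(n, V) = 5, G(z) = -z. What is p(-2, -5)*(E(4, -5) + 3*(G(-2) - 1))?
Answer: 84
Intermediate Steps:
p(g, q) = -(5 + g)*(g + q)/2 (p(g, q) = -(g + 5)*(q + g)/2 = -(5 + g)*(g + q)/2)
p(-2, -5)*(E(4, -5) + 3*(G(-2) - 1)) = (-5/2*(-2) - 5/2*(-5) - ½*(-2)² - ½*(-2)*(-5))*(5 + 3*(-1*(-2) - 1)) = (5 + 25/2 - ½*4 - 5)*(5 + 3*(2 - 1)) = (5 + 25/2 - 2 - 5)*(5 + 3*1) = 21*(5 + 3)/2 = (21/2)*8 = 84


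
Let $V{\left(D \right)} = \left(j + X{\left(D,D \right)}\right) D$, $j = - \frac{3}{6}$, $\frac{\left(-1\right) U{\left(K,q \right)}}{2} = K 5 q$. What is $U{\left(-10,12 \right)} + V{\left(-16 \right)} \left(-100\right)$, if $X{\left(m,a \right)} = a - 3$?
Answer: $-30000$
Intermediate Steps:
$X{\left(m,a \right)} = -3 + a$
$U{\left(K,q \right)} = - 10 K q$ ($U{\left(K,q \right)} = - 2 K 5 q = - 2 \cdot 5 K q = - 10 K q$)
$j = - \frac{1}{2}$ ($j = \left(-3\right) \frac{1}{6} = - \frac{1}{2} \approx -0.5$)
$V{\left(D \right)} = D \left(- \frac{7}{2} + D\right)$ ($V{\left(D \right)} = \left(- \frac{1}{2} + \left(-3 + D\right)\right) D = \left(- \frac{7}{2} + D\right) D = D \left(- \frac{7}{2} + D\right)$)
$U{\left(-10,12 \right)} + V{\left(-16 \right)} \left(-100\right) = \left(-10\right) \left(-10\right) 12 + \frac{1}{2} \left(-16\right) \left(-7 + 2 \left(-16\right)\right) \left(-100\right) = 1200 + \frac{1}{2} \left(-16\right) \left(-7 - 32\right) \left(-100\right) = 1200 + \frac{1}{2} \left(-16\right) \left(-39\right) \left(-100\right) = 1200 + 312 \left(-100\right) = 1200 - 31200 = -30000$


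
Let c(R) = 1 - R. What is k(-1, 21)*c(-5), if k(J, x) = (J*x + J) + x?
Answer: -6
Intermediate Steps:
k(J, x) = J + x + J*x (k(J, x) = (J + J*x) + x = J + x + J*x)
k(-1, 21)*c(-5) = (-1 + 21 - 1*21)*(1 - 1*(-5)) = (-1 + 21 - 21)*(1 + 5) = -1*6 = -6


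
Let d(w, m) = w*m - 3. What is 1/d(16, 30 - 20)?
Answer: 1/157 ≈ 0.0063694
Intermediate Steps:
d(w, m) = -3 + m*w (d(w, m) = m*w - 3 = -3 + m*w)
1/d(16, 30 - 20) = 1/(-3 + (30 - 20)*16) = 1/(-3 + 10*16) = 1/(-3 + 160) = 1/157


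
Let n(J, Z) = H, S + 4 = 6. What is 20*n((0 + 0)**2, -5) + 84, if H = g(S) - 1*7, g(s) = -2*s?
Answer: -136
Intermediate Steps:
S = 2 (S = -4 + 6 = 2)
H = -11 (H = -2*2 - 1*7 = -4 - 7 = -11)
n(J, Z) = -11
20*n((0 + 0)**2, -5) + 84 = 20*(-11) + 84 = -220 + 84 = -136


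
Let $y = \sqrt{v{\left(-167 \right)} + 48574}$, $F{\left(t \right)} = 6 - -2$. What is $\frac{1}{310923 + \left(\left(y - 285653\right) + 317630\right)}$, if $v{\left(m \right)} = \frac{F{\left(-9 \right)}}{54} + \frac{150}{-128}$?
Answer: $\frac{592531200}{203178864545897} - \frac{24 \sqrt{251802309}}{203178864545897} \approx 2.9144 \cdot 10^{-6}$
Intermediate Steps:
$F{\left(t \right)} = 8$ ($F{\left(t \right)} = 6 + 2 = 8$)
$v{\left(m \right)} = - \frac{1769}{1728}$ ($v{\left(m \right)} = \frac{8}{54} + \frac{150}{-128} = 8 \cdot \frac{1}{54} + 150 \left(- \frac{1}{128}\right) = \frac{4}{27} - \frac{75}{64} = - \frac{1769}{1728}$)
$y = \frac{\sqrt{251802309}}{72}$ ($y = \sqrt{- \frac{1769}{1728} + 48574} = \sqrt{\frac{83934103}{1728}} = \frac{\sqrt{251802309}}{72} \approx 220.39$)
$\frac{1}{310923 + \left(\left(y - 285653\right) + 317630\right)} = \frac{1}{310923 + \left(\left(\frac{\sqrt{251802309}}{72} - 285653\right) + 317630\right)} = \frac{1}{310923 + \left(\left(-285653 + \frac{\sqrt{251802309}}{72}\right) + 317630\right)} = \frac{1}{310923 + \left(31977 + \frac{\sqrt{251802309}}{72}\right)} = \frac{1}{342900 + \frac{\sqrt{251802309}}{72}}$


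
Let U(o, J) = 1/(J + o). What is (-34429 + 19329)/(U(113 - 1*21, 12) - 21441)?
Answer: 1570400/2229863 ≈ 0.70426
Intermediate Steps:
(-34429 + 19329)/(U(113 - 1*21, 12) - 21441) = (-34429 + 19329)/(1/(12 + (113 - 1*21)) - 21441) = -15100/(1/(12 + (113 - 21)) - 21441) = -15100/(1/(12 + 92) - 21441) = -15100/(1/104 - 21441) = -15100/(-2229863/104) = -15100*(-104/2229863) = 1570400/2229863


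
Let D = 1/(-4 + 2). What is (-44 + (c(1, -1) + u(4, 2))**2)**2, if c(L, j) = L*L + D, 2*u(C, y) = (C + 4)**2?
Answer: 16394401/16 ≈ 1.0247e+6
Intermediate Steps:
u(C, y) = (4 + C)**2/2 (u(C, y) = (C + 4)**2/2 = (4 + C)**2/2)
D = -1/2 (D = 1/(-2) = -1/2 ≈ -0.50000)
c(L, j) = -1/2 + L**2 (c(L, j) = L*L - 1/2 = L**2 - 1/2 = -1/2 + L**2)
(-44 + (c(1, -1) + u(4, 2))**2)**2 = (-44 + ((-1/2 + 1**2) + (4 + 4)**2/2)**2)**2 = (-44 + ((-1/2 + 1) + (1/2)*8**2)**2)**2 = (-44 + (1/2 + (1/2)*64)**2)**2 = (-44 + (1/2 + 32)**2)**2 = (-44 + (65/2)**2)**2 = (-44 + 4225/4)**2 = (4049/4)**2 = 16394401/16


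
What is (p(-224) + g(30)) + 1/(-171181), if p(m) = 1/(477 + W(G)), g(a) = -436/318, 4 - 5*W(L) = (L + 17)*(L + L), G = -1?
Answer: -30069953954/21964747653 ≈ -1.3690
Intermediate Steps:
W(L) = ⅘ - 2*L*(17 + L)/5 (W(L) = ⅘ - (L + 17)*(L + L)/5 = ⅘ - (17 + L)*2*L/5 = ⅘ - 2*L*(17 + L)/5)
g(a) = -218/159 (g(a) = -436*1/318 = -218/159)
p(m) = 5/2421 (p(m) = 1/(477 + (⅘ - 34/5*(-1) - ⅖*(-1)²)) = 1/(477 + (⅘ + 34/5 - ⅖*1)) = 1/(477 + (⅘ + 34/5 - ⅖)) = 1/(477 + 36/5) = 1/(2421/5) = 5/2421)
(p(-224) + g(30)) + 1/(-171181) = (5/2421 - 218/159) + 1/(-171181) = -175661/128313 - 1/171181 = -30069953954/21964747653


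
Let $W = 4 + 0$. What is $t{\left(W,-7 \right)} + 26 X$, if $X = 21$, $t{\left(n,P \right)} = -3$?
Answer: $543$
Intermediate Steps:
$W = 4$
$t{\left(W,-7 \right)} + 26 X = -3 + 26 \cdot 21 = -3 + 546 = 543$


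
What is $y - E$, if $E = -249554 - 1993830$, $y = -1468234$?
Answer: $775150$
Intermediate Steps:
$E = -2243384$ ($E = -249554 - 1993830 = -2243384$)
$y - E = -1468234 - -2243384 = -1468234 + 2243384 = 775150$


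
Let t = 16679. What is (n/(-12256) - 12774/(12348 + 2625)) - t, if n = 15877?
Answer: -1020380787739/61169696 ≈ -16681.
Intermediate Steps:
(n/(-12256) - 12774/(12348 + 2625)) - t = (15877/(-12256) - 12774/(12348 + 2625)) - 1*16679 = (15877*(-1/12256) - 12774/14973) - 16679 = (-15877/12256 - 12774*1/14973) - 16679 = (-15877/12256 - 4258/4991) - 16679 = -131428155/61169696 - 16679 = -1020380787739/61169696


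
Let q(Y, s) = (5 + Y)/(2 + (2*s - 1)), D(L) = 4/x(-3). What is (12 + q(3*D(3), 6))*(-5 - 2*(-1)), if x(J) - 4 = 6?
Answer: -2433/65 ≈ -37.431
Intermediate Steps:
x(J) = 10 (x(J) = 4 + 6 = 10)
D(L) = ⅖ (D(L) = 4/10 = 4*(⅒) = ⅖)
q(Y, s) = (5 + Y)/(1 + 2*s) (q(Y, s) = (5 + Y)/(2 + (-1 + 2*s)) = (5 + Y)/(1 + 2*s))
(12 + q(3*D(3), 6))*(-5 - 2*(-1)) = (12 + (5 + 3*(⅖))/(1 + 2*6))*(-5 - 2*(-1)) = (12 + (5 + 6/5)/(1 + 12))*(-5 + 2) = (12 + (31/5)/13)*(-3) = (12 + (1/13)*(31/5))*(-3) = (12 + 31/65)*(-3) = (811/65)*(-3) = -2433/65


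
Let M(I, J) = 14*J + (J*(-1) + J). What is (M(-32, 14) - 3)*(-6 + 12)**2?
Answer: 6948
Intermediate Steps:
M(I, J) = 14*J (M(I, J) = 14*J + (-J + J) = 14*J + 0 = 14*J)
(M(-32, 14) - 3)*(-6 + 12)**2 = (14*14 - 3)*(-6 + 12)**2 = (196 - 3)*6**2 = 193*36 = 6948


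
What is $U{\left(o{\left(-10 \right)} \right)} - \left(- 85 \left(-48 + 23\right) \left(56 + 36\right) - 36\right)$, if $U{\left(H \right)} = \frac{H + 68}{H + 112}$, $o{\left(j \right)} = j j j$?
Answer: $- \frac{43392775}{222} \approx -1.9546 \cdot 10^{5}$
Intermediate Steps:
$o{\left(j \right)} = j^{3}$ ($o{\left(j \right)} = j^{2} j = j^{3}$)
$U{\left(H \right)} = \frac{68 + H}{112 + H}$
$U{\left(o{\left(-10 \right)} \right)} - \left(- 85 \left(-48 + 23\right) \left(56 + 36\right) - 36\right) = \frac{68 + \left(-10\right)^{3}}{112 + \left(-10\right)^{3}} - \left(- 85 \left(-48 + 23\right) \left(56 + 36\right) - 36\right) = \frac{68 - 1000}{112 - 1000} - \left(- 85 \left(\left(-25\right) 92\right) - 36\right) = \frac{1}{-888} \left(-932\right) - \left(\left(-85\right) \left(-2300\right) - 36\right) = \left(- \frac{1}{888}\right) \left(-932\right) - \left(195500 - 36\right) = \frac{233}{222} - 195464 = - \frac{43392775}{222}$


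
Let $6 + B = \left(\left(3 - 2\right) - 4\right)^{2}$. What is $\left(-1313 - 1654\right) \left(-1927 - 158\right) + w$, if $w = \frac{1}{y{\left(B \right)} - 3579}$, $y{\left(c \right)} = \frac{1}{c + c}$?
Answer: $\frac{132836165229}{21473} \approx 6.1862 \cdot 10^{6}$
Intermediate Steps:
$B = 3$ ($B = -6 + \left(\left(3 - 2\right) - 4\right)^{2} = -6 + \left(1 - 4\right)^{2} = -6 + \left(-3\right)^{2} = -6 + 9 = 3$)
$y{\left(c \right)} = \frac{1}{2 c}$
$w = - \frac{6}{21473}$ ($w = \frac{1}{\frac{1}{2 \cdot 3} - 3579} = \frac{1}{\frac{1}{2} \cdot \frac{1}{3} - 3579} = \frac{1}{\frac{1}{6} - 3579} = \frac{1}{- \frac{21473}{6}} = - \frac{6}{21473} \approx -0.00027942$)
$\left(-1313 - 1654\right) \left(-1927 - 158\right) + w = \left(-1313 - 1654\right) \left(-1927 - 158\right) - \frac{6}{21473} = \left(-2967\right) \left(-2085\right) - \frac{6}{21473} = 6186195 - \frac{6}{21473} = \frac{132836165229}{21473}$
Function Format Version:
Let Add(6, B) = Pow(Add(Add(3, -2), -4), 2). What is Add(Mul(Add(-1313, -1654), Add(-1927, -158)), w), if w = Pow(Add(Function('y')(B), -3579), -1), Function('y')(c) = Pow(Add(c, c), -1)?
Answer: Rational(132836165229, 21473) ≈ 6.1862e+6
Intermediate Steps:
B = 3 (B = Add(-6, Pow(Add(Add(3, -2), -4), 2)) = Add(-6, Pow(Add(1, -4), 2)) = Add(-6, Pow(-3, 2)) = Add(-6, 9) = 3)
Function('y')(c) = Mul(Rational(1, 2), Pow(c, -1)) (Function('y')(c) = Pow(Mul(2, c), -1) = Mul(Rational(1, 2), Pow(c, -1)))
w = Rational(-6, 21473) (w = Pow(Add(Mul(Rational(1, 2), Pow(3, -1)), -3579), -1) = Pow(Add(Mul(Rational(1, 2), Rational(1, 3)), -3579), -1) = Pow(Add(Rational(1, 6), -3579), -1) = Pow(Rational(-21473, 6), -1) = Rational(-6, 21473) ≈ -0.00027942)
Add(Mul(Add(-1313, -1654), Add(-1927, -158)), w) = Add(Mul(Add(-1313, -1654), Add(-1927, -158)), Rational(-6, 21473)) = Add(Mul(-2967, -2085), Rational(-6, 21473)) = Add(6186195, Rational(-6, 21473)) = Rational(132836165229, 21473)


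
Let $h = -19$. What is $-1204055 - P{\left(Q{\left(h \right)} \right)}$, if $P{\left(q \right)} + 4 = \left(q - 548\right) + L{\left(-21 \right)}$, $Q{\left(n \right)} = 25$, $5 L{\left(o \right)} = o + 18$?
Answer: $- \frac{6017637}{5} \approx -1.2035 \cdot 10^{6}$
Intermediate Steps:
$L{\left(o \right)} = \frac{18}{5} + \frac{o}{5}$ ($L{\left(o \right)} = \frac{o + 18}{5} = \frac{18 + o}{5} = \frac{18}{5} + \frac{o}{5}$)
$P{\left(q \right)} = - \frac{2763}{5} + q$ ($P{\left(q \right)} = -4 + \left(\left(q - 548\right) + \left(\frac{18}{5} + \frac{1}{5} \left(-21\right)\right)\right) = -4 + \left(\left(-548 + q\right) + \left(\frac{18}{5} - \frac{21}{5}\right)\right) = -4 + \left(\left(-548 + q\right) - \frac{3}{5}\right) = -4 + \left(- \frac{2743}{5} + q\right) = - \frac{2763}{5} + q$)
$-1204055 - P{\left(Q{\left(h \right)} \right)} = -1204055 - \left(- \frac{2763}{5} + 25\right) = -1204055 - - \frac{2638}{5} = -1204055 + \frac{2638}{5} = - \frac{6017637}{5}$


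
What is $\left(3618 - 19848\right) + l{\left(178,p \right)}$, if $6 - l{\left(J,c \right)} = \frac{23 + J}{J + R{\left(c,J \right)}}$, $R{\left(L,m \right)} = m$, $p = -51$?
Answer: $- \frac{5775945}{356} \approx -16225.0$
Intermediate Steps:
$l{\left(J,c \right)} = 6 - \frac{23 + J}{2 J}$ ($l{\left(J,c \right)} = 6 - \frac{23 + J}{J + J} = 6 - \frac{23 + J}{2 J}$)
$\left(3618 - 19848\right) + l{\left(178,p \right)} = \left(3618 - 19848\right) + \frac{-23 + 11 \cdot 178}{2 \cdot 178} = -16230 + \frac{1}{2} \cdot \frac{1}{178} \left(-23 + 1958\right) = -16230 + \frac{1}{2} \cdot \frac{1}{178} \cdot 1935 = -16230 + \frac{1935}{356} = - \frac{5775945}{356}$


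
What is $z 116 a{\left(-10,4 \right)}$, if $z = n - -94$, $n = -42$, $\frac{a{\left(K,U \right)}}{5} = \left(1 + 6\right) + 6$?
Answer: $392080$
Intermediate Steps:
$a{\left(K,U \right)} = 65$ ($a{\left(K,U \right)} = 5 \left(\left(1 + 6\right) + 6\right) = 5 \left(7 + 6\right) = 5 \cdot 13 = 65$)
$z = 52$ ($z = -42 - -94 = -42 + 94 = 52$)
$z 116 a{\left(-10,4 \right)} = 52 \cdot 116 \cdot 65 = 6032 \cdot 65 = 392080$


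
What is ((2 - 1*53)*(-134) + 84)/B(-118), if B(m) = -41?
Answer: -6918/41 ≈ -168.73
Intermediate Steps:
((2 - 1*53)*(-134) + 84)/B(-118) = ((2 - 1*53)*(-134) + 84)/(-41) = ((2 - 53)*(-134) + 84)*(-1/41) = (-51*(-134) + 84)*(-1/41) = (6834 + 84)*(-1/41) = 6918*(-1/41) = -6918/41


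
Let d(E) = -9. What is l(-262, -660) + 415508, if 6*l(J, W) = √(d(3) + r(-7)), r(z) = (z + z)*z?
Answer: 415508 + √89/6 ≈ 4.1551e+5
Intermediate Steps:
r(z) = 2*z² (r(z) = (2*z)*z = 2*z²)
l(J, W) = √89/6 (l(J, W) = √(-9 + 2*(-7)²)/6 = √(-9 + 2*49)/6 = √(-9 + 98)/6 = √89/6)
l(-262, -660) + 415508 = √89/6 + 415508 = 415508 + √89/6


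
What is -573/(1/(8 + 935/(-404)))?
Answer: -1316181/404 ≈ -3257.9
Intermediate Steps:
-573/(1/(8 + 935/(-404))) = -573/(1/(8 + 935*(-1/404))) = -573/(1/(8 - 935/404)) = -573/(1/(2297/404)) = -573/404/2297 = -573*2297/404 = -1316181/404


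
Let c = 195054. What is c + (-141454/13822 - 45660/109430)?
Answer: 14750557575755/75627073 ≈ 1.9504e+5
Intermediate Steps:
c + (-141454/13822 - 45660/109430) = 195054 + (-141454/13822 - 45660/109430) = 195054 + (-141454*1/13822 - 45660*1/109430) = 195054 + (-70727/6911 - 4566/10943) = 195054 - 805521187/75627073 = 14750557575755/75627073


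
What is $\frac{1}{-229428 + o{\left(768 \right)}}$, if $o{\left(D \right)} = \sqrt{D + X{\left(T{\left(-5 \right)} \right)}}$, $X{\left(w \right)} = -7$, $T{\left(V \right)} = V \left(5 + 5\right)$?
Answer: $- \frac{229428}{52637206423} - \frac{\sqrt{761}}{52637206423} \approx -4.3592 \cdot 10^{-6}$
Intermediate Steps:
$T{\left(V \right)} = 10 V$ ($T{\left(V \right)} = V 10 = 10 V$)
$o{\left(D \right)} = \sqrt{-7 + D}$ ($o{\left(D \right)} = \sqrt{D - 7} = \sqrt{-7 + D}$)
$\frac{1}{-229428 + o{\left(768 \right)}} = \frac{1}{-229428 + \sqrt{-7 + 768}} = \frac{1}{-229428 + \sqrt{761}}$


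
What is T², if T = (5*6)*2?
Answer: 3600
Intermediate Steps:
T = 60 (T = 30*2 = 60)
T² = 60² = 3600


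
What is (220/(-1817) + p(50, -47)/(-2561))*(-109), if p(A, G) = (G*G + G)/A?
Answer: 1749414793/116333425 ≈ 15.038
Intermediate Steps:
p(A, G) = (G + G²)/A (p(A, G) = (G² + G)/A = (G + G²)/A)
(220/(-1817) + p(50, -47)/(-2561))*(-109) = (220/(-1817) - 47*(1 - 47)/50/(-2561))*(-109) = (220*(-1/1817) - 47*1/50*(-46)*(-1/2561))*(-109) = (-220/1817 + (1081/25)*(-1/2561))*(-109) = (-220/1817 - 1081/64025)*(-109) = -16049677/116333425*(-109) = 1749414793/116333425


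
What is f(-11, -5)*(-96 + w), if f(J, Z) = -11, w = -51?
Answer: 1617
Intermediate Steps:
f(-11, -5)*(-96 + w) = -11*(-96 - 51) = -11*(-147) = 1617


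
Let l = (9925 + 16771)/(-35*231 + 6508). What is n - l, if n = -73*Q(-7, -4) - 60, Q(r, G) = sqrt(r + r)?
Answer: -67924/1577 - 73*I*sqrt(14) ≈ -43.072 - 273.14*I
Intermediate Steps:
Q(r, G) = sqrt(2)*sqrt(r) (Q(r, G) = sqrt(2*r) = sqrt(2)*sqrt(r))
l = -26696/1577 (l = 26696/(-8085 + 6508) = 26696/(-1577) = 26696*(-1/1577) = -26696/1577 ≈ -16.928)
n = -60 - 73*I*sqrt(14) (n = -73*sqrt(2)*sqrt(-7) - 60 = -73*sqrt(2)*I*sqrt(7) - 60 = -73*I*sqrt(14) - 60 = -60 - 73*I*sqrt(14) ≈ -60.0 - 273.14*I)
n - l = (-60 - 73*I*sqrt(14)) - 1*(-26696/1577) = (-60 - 73*I*sqrt(14)) + 26696/1577 = -67924/1577 - 73*I*sqrt(14)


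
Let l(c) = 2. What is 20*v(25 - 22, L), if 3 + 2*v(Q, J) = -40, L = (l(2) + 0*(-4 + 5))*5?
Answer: -430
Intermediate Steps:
L = 10 (L = (2 + 0*(-4 + 5))*5 = (2 + 0*1)*5 = (2 + 0)*5 = 2*5 = 10)
v(Q, J) = -43/2 (v(Q, J) = -3/2 + (1/2)*(-40) = -3/2 - 20 = -43/2)
20*v(25 - 22, L) = 20*(-43/2) = -430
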